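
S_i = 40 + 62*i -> [40, 102, 164, 226, 288]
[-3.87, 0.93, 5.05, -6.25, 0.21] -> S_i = Random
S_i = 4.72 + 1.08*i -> [4.72, 5.8, 6.88, 7.96, 9.04]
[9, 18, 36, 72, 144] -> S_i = 9*2^i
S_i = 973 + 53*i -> [973, 1026, 1079, 1132, 1185]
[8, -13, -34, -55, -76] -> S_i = 8 + -21*i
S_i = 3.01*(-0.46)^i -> [3.01, -1.38, 0.64, -0.29, 0.13]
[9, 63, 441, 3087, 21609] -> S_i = 9*7^i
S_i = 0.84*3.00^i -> [0.84, 2.52, 7.56, 22.68, 68.04]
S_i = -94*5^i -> [-94, -470, -2350, -11750, -58750]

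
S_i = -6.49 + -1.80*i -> [-6.49, -8.29, -10.09, -11.89, -13.69]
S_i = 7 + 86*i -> [7, 93, 179, 265, 351]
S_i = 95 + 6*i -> [95, 101, 107, 113, 119]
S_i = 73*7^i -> [73, 511, 3577, 25039, 175273]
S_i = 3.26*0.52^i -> [3.26, 1.7, 0.88, 0.46, 0.24]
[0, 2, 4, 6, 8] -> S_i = 0 + 2*i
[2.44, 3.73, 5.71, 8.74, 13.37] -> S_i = 2.44*1.53^i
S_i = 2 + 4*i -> [2, 6, 10, 14, 18]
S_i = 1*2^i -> [1, 2, 4, 8, 16]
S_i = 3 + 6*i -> [3, 9, 15, 21, 27]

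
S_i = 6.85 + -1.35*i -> [6.85, 5.5, 4.15, 2.8, 1.45]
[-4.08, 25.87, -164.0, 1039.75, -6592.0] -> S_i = -4.08*(-6.34)^i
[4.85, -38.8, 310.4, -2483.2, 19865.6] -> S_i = 4.85*(-8.00)^i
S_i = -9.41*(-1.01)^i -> [-9.41, 9.5, -9.6, 9.7, -9.79]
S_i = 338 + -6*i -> [338, 332, 326, 320, 314]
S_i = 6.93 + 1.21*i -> [6.93, 8.14, 9.35, 10.56, 11.77]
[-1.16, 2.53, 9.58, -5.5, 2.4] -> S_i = Random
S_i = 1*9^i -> [1, 9, 81, 729, 6561]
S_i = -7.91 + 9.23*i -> [-7.91, 1.32, 10.55, 19.78, 29.01]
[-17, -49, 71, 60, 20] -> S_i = Random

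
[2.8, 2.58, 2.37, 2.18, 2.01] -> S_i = 2.80*0.92^i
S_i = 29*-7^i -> [29, -203, 1421, -9947, 69629]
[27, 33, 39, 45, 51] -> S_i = 27 + 6*i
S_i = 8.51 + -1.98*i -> [8.51, 6.53, 4.55, 2.57, 0.59]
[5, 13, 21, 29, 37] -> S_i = 5 + 8*i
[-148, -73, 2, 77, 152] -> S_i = -148 + 75*i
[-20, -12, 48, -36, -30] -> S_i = Random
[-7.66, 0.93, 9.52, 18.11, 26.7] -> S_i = -7.66 + 8.59*i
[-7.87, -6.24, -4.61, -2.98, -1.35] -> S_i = -7.87 + 1.63*i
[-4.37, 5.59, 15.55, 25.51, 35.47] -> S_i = -4.37 + 9.96*i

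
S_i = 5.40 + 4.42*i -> [5.4, 9.82, 14.24, 18.66, 23.08]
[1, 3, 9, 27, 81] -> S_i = 1*3^i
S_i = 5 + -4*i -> [5, 1, -3, -7, -11]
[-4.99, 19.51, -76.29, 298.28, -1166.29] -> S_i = -4.99*(-3.91)^i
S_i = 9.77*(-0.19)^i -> [9.77, -1.86, 0.35, -0.07, 0.01]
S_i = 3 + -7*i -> [3, -4, -11, -18, -25]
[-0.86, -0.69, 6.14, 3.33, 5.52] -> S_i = Random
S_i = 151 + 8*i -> [151, 159, 167, 175, 183]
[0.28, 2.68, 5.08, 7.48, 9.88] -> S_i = 0.28 + 2.40*i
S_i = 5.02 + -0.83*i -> [5.02, 4.19, 3.36, 2.53, 1.7]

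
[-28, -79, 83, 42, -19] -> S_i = Random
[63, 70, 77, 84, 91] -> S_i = 63 + 7*i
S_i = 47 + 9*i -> [47, 56, 65, 74, 83]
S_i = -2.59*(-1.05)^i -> [-2.59, 2.72, -2.86, 3.0, -3.15]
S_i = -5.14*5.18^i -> [-5.14, -26.63, -137.92, -714.42, -3700.69]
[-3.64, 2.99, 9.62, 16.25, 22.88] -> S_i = -3.64 + 6.63*i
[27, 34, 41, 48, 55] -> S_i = 27 + 7*i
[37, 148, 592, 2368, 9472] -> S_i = 37*4^i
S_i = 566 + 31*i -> [566, 597, 628, 659, 690]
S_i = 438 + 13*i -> [438, 451, 464, 477, 490]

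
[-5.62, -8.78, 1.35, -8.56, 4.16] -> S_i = Random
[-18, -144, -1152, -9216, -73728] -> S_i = -18*8^i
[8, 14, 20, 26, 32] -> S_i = 8 + 6*i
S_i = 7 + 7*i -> [7, 14, 21, 28, 35]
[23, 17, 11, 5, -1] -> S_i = 23 + -6*i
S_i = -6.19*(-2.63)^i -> [-6.19, 16.28, -42.82, 112.61, -296.15]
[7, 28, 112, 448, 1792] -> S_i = 7*4^i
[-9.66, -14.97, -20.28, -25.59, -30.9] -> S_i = -9.66 + -5.31*i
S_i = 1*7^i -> [1, 7, 49, 343, 2401]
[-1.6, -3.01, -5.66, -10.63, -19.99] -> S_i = -1.60*1.88^i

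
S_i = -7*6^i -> [-7, -42, -252, -1512, -9072]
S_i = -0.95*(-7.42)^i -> [-0.95, 7.05, -52.3, 388.09, -2879.65]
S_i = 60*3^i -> [60, 180, 540, 1620, 4860]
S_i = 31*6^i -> [31, 186, 1116, 6696, 40176]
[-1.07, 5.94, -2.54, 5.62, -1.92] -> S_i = Random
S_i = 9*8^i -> [9, 72, 576, 4608, 36864]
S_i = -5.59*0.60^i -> [-5.59, -3.35, -2.01, -1.21, -0.72]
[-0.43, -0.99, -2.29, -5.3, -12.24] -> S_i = -0.43*2.31^i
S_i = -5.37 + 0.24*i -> [-5.37, -5.13, -4.89, -4.65, -4.41]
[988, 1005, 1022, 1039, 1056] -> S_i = 988 + 17*i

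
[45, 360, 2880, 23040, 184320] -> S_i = 45*8^i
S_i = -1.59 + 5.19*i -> [-1.59, 3.6, 8.79, 13.98, 19.17]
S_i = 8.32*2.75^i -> [8.32, 22.88, 62.92, 173.03, 475.83]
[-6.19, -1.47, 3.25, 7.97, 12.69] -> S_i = -6.19 + 4.72*i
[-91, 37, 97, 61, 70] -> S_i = Random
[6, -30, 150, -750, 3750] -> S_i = 6*-5^i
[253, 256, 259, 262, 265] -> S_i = 253 + 3*i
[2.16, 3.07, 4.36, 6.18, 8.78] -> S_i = 2.16*1.42^i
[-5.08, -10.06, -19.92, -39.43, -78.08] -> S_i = -5.08*1.98^i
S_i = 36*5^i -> [36, 180, 900, 4500, 22500]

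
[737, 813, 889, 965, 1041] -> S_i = 737 + 76*i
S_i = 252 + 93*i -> [252, 345, 438, 531, 624]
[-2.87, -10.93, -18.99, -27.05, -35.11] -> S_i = -2.87 + -8.06*i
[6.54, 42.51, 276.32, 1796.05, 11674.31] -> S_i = 6.54*6.50^i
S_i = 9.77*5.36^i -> [9.77, 52.37, 280.69, 1504.49, 8064.06]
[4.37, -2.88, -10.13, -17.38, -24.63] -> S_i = 4.37 + -7.25*i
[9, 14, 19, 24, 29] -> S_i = 9 + 5*i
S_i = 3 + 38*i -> [3, 41, 79, 117, 155]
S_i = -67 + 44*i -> [-67, -23, 21, 65, 109]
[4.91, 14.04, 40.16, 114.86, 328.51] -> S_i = 4.91*2.86^i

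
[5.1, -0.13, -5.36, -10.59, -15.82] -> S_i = 5.10 + -5.23*i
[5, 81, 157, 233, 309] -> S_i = 5 + 76*i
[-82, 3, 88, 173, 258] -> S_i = -82 + 85*i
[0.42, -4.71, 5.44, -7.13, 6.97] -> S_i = Random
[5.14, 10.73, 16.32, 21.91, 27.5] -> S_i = 5.14 + 5.59*i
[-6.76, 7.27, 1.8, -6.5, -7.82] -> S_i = Random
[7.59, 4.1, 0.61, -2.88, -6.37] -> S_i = 7.59 + -3.49*i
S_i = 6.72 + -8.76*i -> [6.72, -2.04, -10.8, -19.56, -28.32]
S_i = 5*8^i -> [5, 40, 320, 2560, 20480]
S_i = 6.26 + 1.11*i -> [6.26, 7.37, 8.48, 9.59, 10.7]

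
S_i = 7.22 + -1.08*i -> [7.22, 6.14, 5.06, 3.98, 2.9]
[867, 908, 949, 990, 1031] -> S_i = 867 + 41*i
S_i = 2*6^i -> [2, 12, 72, 432, 2592]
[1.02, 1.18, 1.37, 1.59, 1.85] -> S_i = 1.02*1.16^i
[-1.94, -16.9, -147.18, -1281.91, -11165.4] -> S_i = -1.94*8.71^i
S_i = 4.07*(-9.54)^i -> [4.07, -38.83, 370.42, -3533.78, 33712.26]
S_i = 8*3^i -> [8, 24, 72, 216, 648]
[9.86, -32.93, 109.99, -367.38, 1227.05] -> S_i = 9.86*(-3.34)^i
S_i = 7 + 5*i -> [7, 12, 17, 22, 27]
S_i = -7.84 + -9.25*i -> [-7.84, -17.09, -26.34, -35.59, -44.84]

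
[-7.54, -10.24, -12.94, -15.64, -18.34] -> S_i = -7.54 + -2.70*i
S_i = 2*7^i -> [2, 14, 98, 686, 4802]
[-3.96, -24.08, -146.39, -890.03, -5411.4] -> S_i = -3.96*6.08^i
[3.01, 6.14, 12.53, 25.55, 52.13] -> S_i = 3.01*2.04^i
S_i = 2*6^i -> [2, 12, 72, 432, 2592]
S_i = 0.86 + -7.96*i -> [0.86, -7.1, -15.06, -23.02, -30.98]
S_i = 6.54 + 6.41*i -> [6.54, 12.95, 19.36, 25.77, 32.18]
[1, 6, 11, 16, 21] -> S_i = 1 + 5*i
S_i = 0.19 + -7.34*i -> [0.19, -7.15, -14.49, -21.83, -29.17]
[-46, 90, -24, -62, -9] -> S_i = Random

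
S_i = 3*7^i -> [3, 21, 147, 1029, 7203]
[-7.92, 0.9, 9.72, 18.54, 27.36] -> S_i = -7.92 + 8.82*i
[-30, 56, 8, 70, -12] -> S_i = Random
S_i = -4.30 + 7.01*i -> [-4.3, 2.71, 9.72, 16.73, 23.74]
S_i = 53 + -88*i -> [53, -35, -123, -211, -299]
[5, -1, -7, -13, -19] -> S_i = 5 + -6*i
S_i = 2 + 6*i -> [2, 8, 14, 20, 26]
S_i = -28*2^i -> [-28, -56, -112, -224, -448]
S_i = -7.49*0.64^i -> [-7.49, -4.79, -3.07, -1.96, -1.26]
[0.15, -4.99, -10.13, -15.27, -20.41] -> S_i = 0.15 + -5.14*i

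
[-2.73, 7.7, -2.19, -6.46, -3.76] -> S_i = Random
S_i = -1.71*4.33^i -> [-1.71, -7.4, -32.06, -138.82, -601.1]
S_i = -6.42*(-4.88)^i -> [-6.42, 31.33, -152.89, 746.1, -3640.95]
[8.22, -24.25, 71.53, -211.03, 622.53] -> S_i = 8.22*(-2.95)^i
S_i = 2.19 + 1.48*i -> [2.19, 3.67, 5.15, 6.63, 8.11]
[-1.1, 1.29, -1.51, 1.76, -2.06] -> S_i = -1.10*(-1.17)^i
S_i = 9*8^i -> [9, 72, 576, 4608, 36864]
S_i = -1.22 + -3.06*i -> [-1.22, -4.28, -7.34, -10.4, -13.46]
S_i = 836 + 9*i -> [836, 845, 854, 863, 872]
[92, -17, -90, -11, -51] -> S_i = Random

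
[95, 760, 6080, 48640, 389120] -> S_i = 95*8^i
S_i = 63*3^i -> [63, 189, 567, 1701, 5103]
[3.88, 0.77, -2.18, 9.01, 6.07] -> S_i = Random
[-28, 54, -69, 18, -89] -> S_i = Random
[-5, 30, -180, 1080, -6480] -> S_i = -5*-6^i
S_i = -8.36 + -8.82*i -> [-8.36, -17.18, -26.0, -34.82, -43.64]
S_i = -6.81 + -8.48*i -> [-6.81, -15.29, -23.77, -32.25, -40.73]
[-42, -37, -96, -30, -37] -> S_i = Random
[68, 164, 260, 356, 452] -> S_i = 68 + 96*i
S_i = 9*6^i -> [9, 54, 324, 1944, 11664]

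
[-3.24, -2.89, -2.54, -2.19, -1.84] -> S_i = -3.24 + 0.35*i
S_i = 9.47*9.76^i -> [9.47, 92.43, 902.09, 8804.39, 85930.88]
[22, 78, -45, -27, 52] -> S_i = Random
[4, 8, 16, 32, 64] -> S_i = 4*2^i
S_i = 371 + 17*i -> [371, 388, 405, 422, 439]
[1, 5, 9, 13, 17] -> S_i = 1 + 4*i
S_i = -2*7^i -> [-2, -14, -98, -686, -4802]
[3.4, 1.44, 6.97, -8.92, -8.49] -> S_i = Random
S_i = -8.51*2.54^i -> [-8.51, -21.62, -54.9, -139.45, -354.21]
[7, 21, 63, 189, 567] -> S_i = 7*3^i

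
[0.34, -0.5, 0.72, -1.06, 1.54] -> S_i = 0.34*(-1.46)^i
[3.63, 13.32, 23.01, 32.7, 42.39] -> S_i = 3.63 + 9.69*i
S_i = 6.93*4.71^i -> [6.93, 32.64, 153.74, 724.1, 3410.49]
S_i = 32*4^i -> [32, 128, 512, 2048, 8192]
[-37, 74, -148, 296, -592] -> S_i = -37*-2^i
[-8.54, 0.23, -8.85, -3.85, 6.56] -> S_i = Random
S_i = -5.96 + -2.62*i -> [-5.96, -8.58, -11.2, -13.82, -16.44]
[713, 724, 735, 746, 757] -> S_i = 713 + 11*i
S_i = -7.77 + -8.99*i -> [-7.77, -16.76, -25.75, -34.74, -43.73]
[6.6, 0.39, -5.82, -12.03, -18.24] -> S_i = 6.60 + -6.21*i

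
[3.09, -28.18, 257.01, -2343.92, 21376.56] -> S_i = 3.09*(-9.12)^i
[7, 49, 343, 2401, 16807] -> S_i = 7*7^i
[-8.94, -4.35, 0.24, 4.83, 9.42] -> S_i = -8.94 + 4.59*i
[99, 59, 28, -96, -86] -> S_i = Random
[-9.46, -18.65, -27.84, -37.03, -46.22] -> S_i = -9.46 + -9.19*i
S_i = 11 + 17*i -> [11, 28, 45, 62, 79]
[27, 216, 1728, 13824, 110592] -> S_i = 27*8^i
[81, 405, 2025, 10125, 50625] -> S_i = 81*5^i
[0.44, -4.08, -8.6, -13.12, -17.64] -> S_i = 0.44 + -4.52*i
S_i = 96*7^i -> [96, 672, 4704, 32928, 230496]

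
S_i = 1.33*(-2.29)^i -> [1.33, -3.05, 6.97, -15.97, 36.58]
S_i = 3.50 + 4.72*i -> [3.5, 8.22, 12.94, 17.66, 22.38]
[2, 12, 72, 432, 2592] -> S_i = 2*6^i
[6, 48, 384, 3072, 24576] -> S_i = 6*8^i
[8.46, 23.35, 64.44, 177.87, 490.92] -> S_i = 8.46*2.76^i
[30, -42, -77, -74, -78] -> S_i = Random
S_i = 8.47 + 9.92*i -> [8.47, 18.39, 28.31, 38.23, 48.15]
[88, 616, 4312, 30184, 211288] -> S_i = 88*7^i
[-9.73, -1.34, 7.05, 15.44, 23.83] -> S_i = -9.73 + 8.39*i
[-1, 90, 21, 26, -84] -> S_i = Random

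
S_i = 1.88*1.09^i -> [1.88, 2.05, 2.23, 2.43, 2.65]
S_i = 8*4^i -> [8, 32, 128, 512, 2048]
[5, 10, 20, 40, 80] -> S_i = 5*2^i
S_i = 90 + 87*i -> [90, 177, 264, 351, 438]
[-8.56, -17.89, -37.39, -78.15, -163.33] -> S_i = -8.56*2.09^i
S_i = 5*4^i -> [5, 20, 80, 320, 1280]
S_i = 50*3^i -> [50, 150, 450, 1350, 4050]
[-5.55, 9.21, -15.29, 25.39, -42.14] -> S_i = -5.55*(-1.66)^i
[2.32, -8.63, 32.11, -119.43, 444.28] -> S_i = 2.32*(-3.72)^i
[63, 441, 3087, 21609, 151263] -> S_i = 63*7^i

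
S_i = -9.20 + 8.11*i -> [-9.2, -1.09, 7.02, 15.13, 23.24]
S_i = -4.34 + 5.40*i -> [-4.34, 1.06, 6.46, 11.86, 17.26]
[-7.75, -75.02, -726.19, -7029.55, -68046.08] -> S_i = -7.75*9.68^i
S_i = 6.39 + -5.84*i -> [6.39, 0.55, -5.29, -11.13, -16.97]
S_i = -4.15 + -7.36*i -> [-4.15, -11.51, -18.87, -26.23, -33.59]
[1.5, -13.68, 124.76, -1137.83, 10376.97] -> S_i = 1.50*(-9.12)^i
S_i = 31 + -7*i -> [31, 24, 17, 10, 3]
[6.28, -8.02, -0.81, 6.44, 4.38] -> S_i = Random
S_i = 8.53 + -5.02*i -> [8.53, 3.51, -1.51, -6.53, -11.55]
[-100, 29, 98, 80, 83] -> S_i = Random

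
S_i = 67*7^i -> [67, 469, 3283, 22981, 160867]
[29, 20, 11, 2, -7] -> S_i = 29 + -9*i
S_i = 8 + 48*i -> [8, 56, 104, 152, 200]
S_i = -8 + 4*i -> [-8, -4, 0, 4, 8]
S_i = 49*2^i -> [49, 98, 196, 392, 784]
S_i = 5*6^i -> [5, 30, 180, 1080, 6480]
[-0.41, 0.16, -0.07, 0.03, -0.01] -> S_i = -0.41*(-0.40)^i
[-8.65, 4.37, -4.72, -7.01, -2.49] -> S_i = Random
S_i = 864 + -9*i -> [864, 855, 846, 837, 828]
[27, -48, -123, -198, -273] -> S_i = 27 + -75*i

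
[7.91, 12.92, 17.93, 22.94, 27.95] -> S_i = 7.91 + 5.01*i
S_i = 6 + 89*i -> [6, 95, 184, 273, 362]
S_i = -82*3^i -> [-82, -246, -738, -2214, -6642]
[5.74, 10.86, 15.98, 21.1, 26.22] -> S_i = 5.74 + 5.12*i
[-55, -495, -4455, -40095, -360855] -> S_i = -55*9^i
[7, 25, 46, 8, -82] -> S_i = Random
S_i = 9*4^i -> [9, 36, 144, 576, 2304]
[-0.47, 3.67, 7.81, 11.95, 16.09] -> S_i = -0.47 + 4.14*i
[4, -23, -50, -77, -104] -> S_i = 4 + -27*i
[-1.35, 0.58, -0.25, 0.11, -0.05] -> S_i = -1.35*(-0.43)^i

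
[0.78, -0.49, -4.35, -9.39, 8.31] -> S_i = Random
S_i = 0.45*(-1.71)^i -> [0.45, -0.77, 1.32, -2.25, 3.85]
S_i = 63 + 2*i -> [63, 65, 67, 69, 71]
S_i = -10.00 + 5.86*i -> [-10.0, -4.14, 1.72, 7.58, 13.44]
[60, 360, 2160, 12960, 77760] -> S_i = 60*6^i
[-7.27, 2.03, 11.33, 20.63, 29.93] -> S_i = -7.27 + 9.30*i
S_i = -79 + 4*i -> [-79, -75, -71, -67, -63]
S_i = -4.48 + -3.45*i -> [-4.48, -7.93, -11.38, -14.83, -18.28]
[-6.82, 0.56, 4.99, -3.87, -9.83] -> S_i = Random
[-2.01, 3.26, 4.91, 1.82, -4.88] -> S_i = Random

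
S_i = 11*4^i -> [11, 44, 176, 704, 2816]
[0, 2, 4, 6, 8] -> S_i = 0 + 2*i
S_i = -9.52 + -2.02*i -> [-9.52, -11.54, -13.56, -15.58, -17.6]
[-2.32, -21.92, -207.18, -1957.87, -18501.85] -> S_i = -2.32*9.45^i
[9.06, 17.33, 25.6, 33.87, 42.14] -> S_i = 9.06 + 8.27*i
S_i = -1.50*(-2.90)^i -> [-1.5, 4.35, -12.62, 36.58, -106.09]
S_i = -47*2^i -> [-47, -94, -188, -376, -752]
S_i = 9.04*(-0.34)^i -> [9.04, -3.07, 1.05, -0.36, 0.12]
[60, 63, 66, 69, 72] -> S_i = 60 + 3*i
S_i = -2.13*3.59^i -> [-2.13, -7.65, -27.45, -98.55, -353.8]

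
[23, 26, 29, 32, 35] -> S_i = 23 + 3*i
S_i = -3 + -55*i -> [-3, -58, -113, -168, -223]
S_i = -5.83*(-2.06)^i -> [-5.83, 12.01, -24.74, 50.96, -104.99]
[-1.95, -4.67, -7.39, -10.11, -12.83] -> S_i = -1.95 + -2.72*i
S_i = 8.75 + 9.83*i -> [8.75, 18.58, 28.41, 38.24, 48.07]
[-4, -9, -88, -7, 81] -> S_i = Random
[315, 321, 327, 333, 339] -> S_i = 315 + 6*i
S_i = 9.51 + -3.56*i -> [9.51, 5.95, 2.39, -1.17, -4.73]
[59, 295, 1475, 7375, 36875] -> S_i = 59*5^i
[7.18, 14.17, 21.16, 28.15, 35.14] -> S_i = 7.18 + 6.99*i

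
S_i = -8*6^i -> [-8, -48, -288, -1728, -10368]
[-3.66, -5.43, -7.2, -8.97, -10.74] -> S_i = -3.66 + -1.77*i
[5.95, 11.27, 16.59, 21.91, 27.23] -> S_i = 5.95 + 5.32*i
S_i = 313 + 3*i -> [313, 316, 319, 322, 325]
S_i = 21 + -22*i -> [21, -1, -23, -45, -67]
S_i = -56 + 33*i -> [-56, -23, 10, 43, 76]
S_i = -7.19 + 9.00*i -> [-7.19, 1.81, 10.81, 19.81, 28.81]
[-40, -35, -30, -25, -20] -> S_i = -40 + 5*i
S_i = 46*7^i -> [46, 322, 2254, 15778, 110446]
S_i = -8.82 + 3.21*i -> [-8.82, -5.61, -2.4, 0.81, 4.02]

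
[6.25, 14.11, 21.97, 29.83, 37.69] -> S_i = 6.25 + 7.86*i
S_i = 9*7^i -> [9, 63, 441, 3087, 21609]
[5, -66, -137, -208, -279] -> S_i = 5 + -71*i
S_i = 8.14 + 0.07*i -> [8.14, 8.21, 8.28, 8.35, 8.42]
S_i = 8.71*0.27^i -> [8.71, 2.35, 0.63, 0.17, 0.05]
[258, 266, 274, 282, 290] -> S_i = 258 + 8*i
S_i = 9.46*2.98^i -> [9.46, 28.19, 84.01, 250.35, 746.03]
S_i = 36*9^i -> [36, 324, 2916, 26244, 236196]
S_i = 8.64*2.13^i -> [8.64, 18.4, 39.2, 83.49, 177.84]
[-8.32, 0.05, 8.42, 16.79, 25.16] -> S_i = -8.32 + 8.37*i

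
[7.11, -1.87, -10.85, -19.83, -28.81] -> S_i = 7.11 + -8.98*i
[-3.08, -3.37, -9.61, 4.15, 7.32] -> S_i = Random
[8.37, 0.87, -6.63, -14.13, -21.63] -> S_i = 8.37 + -7.50*i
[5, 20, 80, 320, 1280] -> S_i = 5*4^i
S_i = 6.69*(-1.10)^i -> [6.69, -7.36, 8.09, -8.9, 9.79]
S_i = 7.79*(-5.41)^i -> [7.79, -42.14, 228.0, -1233.47, 6673.08]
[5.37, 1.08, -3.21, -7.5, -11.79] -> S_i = 5.37 + -4.29*i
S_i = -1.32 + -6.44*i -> [-1.32, -7.76, -14.2, -20.64, -27.08]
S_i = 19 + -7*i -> [19, 12, 5, -2, -9]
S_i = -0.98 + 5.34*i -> [-0.98, 4.36, 9.7, 15.04, 20.38]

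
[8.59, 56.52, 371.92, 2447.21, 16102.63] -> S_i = 8.59*6.58^i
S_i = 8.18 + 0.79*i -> [8.18, 8.97, 9.76, 10.55, 11.34]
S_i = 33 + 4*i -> [33, 37, 41, 45, 49]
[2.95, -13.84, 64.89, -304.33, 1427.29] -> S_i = 2.95*(-4.69)^i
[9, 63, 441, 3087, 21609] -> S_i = 9*7^i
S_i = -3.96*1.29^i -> [-3.96, -5.11, -6.59, -8.5, -10.97]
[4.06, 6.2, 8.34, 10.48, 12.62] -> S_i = 4.06 + 2.14*i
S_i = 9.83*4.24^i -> [9.83, 41.68, 176.72, 749.29, 3177.0]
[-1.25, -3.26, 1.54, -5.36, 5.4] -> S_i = Random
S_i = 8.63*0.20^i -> [8.63, 1.73, 0.35, 0.07, 0.01]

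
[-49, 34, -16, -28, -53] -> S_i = Random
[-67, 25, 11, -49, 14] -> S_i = Random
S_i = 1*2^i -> [1, 2, 4, 8, 16]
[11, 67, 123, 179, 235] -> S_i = 11 + 56*i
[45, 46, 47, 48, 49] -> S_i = 45 + 1*i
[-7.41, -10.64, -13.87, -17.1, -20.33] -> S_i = -7.41 + -3.23*i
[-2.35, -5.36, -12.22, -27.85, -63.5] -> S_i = -2.35*2.28^i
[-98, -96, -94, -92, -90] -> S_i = -98 + 2*i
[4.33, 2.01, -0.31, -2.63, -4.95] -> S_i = 4.33 + -2.32*i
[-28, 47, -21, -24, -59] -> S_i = Random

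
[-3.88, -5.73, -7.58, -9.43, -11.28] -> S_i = -3.88 + -1.85*i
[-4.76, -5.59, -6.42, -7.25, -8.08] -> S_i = -4.76 + -0.83*i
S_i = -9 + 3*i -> [-9, -6, -3, 0, 3]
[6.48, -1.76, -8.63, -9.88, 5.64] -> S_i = Random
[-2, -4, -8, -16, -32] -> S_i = -2*2^i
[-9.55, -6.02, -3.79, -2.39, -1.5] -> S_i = -9.55*0.63^i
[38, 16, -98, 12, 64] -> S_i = Random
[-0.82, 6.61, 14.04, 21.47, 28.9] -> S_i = -0.82 + 7.43*i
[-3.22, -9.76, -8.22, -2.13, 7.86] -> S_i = Random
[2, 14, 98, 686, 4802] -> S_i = 2*7^i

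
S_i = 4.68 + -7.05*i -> [4.68, -2.37, -9.42, -16.47, -23.52]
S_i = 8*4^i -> [8, 32, 128, 512, 2048]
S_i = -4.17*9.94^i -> [-4.17, -41.45, -412.01, -4095.39, -40708.17]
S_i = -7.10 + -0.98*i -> [-7.1, -8.08, -9.06, -10.04, -11.02]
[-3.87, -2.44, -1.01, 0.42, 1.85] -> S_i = -3.87 + 1.43*i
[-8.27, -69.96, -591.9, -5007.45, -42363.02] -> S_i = -8.27*8.46^i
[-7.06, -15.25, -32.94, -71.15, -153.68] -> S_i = -7.06*2.16^i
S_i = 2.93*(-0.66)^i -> [2.93, -1.93, 1.28, -0.84, 0.56]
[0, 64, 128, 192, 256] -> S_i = 0 + 64*i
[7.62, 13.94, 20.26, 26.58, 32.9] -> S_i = 7.62 + 6.32*i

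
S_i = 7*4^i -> [7, 28, 112, 448, 1792]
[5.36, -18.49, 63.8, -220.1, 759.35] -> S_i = 5.36*(-3.45)^i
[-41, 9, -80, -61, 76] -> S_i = Random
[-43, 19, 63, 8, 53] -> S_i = Random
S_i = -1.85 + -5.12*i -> [-1.85, -6.97, -12.09, -17.21, -22.33]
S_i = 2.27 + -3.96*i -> [2.27, -1.69, -5.65, -9.61, -13.57]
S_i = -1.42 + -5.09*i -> [-1.42, -6.51, -11.6, -16.69, -21.78]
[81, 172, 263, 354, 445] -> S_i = 81 + 91*i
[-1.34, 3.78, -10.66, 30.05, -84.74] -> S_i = -1.34*(-2.82)^i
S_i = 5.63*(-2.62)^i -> [5.63, -14.75, 38.65, -101.25, 265.29]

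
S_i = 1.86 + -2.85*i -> [1.86, -0.99, -3.84, -6.69, -9.54]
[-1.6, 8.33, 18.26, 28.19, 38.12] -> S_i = -1.60 + 9.93*i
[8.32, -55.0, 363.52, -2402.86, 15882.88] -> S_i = 8.32*(-6.61)^i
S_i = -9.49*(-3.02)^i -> [-9.49, 28.66, -86.55, 261.39, -789.39]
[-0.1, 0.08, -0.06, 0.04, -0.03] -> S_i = -0.10*(-0.76)^i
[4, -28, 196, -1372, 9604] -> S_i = 4*-7^i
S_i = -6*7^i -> [-6, -42, -294, -2058, -14406]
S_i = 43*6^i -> [43, 258, 1548, 9288, 55728]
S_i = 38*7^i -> [38, 266, 1862, 13034, 91238]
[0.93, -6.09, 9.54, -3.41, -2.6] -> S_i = Random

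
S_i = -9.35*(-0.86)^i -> [-9.35, 8.04, -6.92, 5.95, -5.11]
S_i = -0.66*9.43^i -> [-0.66, -6.22, -58.69, -553.45, -5219.04]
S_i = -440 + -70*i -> [-440, -510, -580, -650, -720]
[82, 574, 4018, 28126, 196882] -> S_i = 82*7^i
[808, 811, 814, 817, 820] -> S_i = 808 + 3*i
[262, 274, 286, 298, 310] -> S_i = 262 + 12*i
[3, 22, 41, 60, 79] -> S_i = 3 + 19*i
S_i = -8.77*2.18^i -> [-8.77, -19.12, -41.68, -90.86, -198.07]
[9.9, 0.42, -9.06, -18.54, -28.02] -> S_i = 9.90 + -9.48*i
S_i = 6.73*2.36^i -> [6.73, 15.88, 37.48, 88.46, 208.77]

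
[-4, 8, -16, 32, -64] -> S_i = -4*-2^i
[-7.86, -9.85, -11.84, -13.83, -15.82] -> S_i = -7.86 + -1.99*i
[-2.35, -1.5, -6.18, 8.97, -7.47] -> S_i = Random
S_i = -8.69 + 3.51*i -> [-8.69, -5.18, -1.67, 1.84, 5.35]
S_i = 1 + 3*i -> [1, 4, 7, 10, 13]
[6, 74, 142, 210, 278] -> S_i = 6 + 68*i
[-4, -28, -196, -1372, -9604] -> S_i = -4*7^i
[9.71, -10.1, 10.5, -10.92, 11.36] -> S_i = 9.71*(-1.04)^i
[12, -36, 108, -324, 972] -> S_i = 12*-3^i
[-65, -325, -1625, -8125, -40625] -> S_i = -65*5^i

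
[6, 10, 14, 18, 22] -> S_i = 6 + 4*i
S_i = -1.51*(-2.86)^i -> [-1.51, 4.32, -12.35, 35.32, -101.03]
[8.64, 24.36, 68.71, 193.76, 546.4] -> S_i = 8.64*2.82^i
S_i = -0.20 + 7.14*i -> [-0.2, 6.94, 14.08, 21.22, 28.36]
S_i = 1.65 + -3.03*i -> [1.65, -1.38, -4.41, -7.44, -10.47]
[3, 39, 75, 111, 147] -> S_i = 3 + 36*i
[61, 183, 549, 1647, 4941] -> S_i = 61*3^i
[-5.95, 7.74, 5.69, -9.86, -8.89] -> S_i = Random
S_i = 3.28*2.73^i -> [3.28, 8.95, 24.45, 66.74, 182.19]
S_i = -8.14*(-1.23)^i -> [-8.14, 10.01, -12.32, 15.15, -18.63]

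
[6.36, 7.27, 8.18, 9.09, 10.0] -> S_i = 6.36 + 0.91*i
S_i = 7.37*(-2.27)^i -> [7.37, -16.73, 37.98, -86.21, 195.69]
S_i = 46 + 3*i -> [46, 49, 52, 55, 58]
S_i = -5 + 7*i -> [-5, 2, 9, 16, 23]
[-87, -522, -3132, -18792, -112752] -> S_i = -87*6^i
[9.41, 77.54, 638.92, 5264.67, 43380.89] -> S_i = 9.41*8.24^i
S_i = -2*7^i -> [-2, -14, -98, -686, -4802]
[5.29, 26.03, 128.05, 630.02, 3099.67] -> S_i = 5.29*4.92^i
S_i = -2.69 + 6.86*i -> [-2.69, 4.17, 11.03, 17.89, 24.75]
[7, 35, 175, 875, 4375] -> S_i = 7*5^i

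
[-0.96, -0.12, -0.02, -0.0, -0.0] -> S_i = -0.96*0.13^i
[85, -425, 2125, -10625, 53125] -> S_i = 85*-5^i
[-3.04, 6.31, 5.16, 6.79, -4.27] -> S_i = Random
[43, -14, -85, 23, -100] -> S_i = Random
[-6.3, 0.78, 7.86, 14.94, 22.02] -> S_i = -6.30 + 7.08*i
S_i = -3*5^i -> [-3, -15, -75, -375, -1875]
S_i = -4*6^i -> [-4, -24, -144, -864, -5184]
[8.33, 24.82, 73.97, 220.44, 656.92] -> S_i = 8.33*2.98^i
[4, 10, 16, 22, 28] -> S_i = 4 + 6*i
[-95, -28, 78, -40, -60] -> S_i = Random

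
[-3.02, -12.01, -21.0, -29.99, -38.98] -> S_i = -3.02 + -8.99*i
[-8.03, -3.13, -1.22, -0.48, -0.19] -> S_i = -8.03*0.39^i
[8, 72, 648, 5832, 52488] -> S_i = 8*9^i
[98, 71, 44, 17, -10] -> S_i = 98 + -27*i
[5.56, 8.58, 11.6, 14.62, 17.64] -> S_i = 5.56 + 3.02*i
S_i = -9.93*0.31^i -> [-9.93, -3.08, -0.95, -0.3, -0.09]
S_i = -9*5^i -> [-9, -45, -225, -1125, -5625]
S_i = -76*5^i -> [-76, -380, -1900, -9500, -47500]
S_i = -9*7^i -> [-9, -63, -441, -3087, -21609]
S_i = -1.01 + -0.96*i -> [-1.01, -1.97, -2.93, -3.89, -4.85]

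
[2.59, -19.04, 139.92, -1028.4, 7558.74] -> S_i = 2.59*(-7.35)^i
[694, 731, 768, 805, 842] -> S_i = 694 + 37*i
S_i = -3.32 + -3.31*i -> [-3.32, -6.63, -9.94, -13.25, -16.56]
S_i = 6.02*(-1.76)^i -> [6.02, -10.6, 18.65, -32.82, 57.76]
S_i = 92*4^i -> [92, 368, 1472, 5888, 23552]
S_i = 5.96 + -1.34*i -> [5.96, 4.62, 3.28, 1.94, 0.6]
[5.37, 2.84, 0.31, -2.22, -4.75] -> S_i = 5.37 + -2.53*i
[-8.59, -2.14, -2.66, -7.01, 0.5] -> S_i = Random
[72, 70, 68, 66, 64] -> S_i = 72 + -2*i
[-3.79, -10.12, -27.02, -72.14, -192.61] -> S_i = -3.79*2.67^i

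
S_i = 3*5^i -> [3, 15, 75, 375, 1875]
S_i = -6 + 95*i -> [-6, 89, 184, 279, 374]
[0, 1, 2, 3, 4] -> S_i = 0 + 1*i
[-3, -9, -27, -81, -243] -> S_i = -3*3^i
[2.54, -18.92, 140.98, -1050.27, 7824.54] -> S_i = 2.54*(-7.45)^i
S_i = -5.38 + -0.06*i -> [-5.38, -5.44, -5.5, -5.56, -5.62]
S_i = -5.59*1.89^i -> [-5.59, -10.57, -19.97, -37.74, -71.33]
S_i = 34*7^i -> [34, 238, 1666, 11662, 81634]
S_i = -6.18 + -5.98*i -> [-6.18, -12.16, -18.14, -24.12, -30.1]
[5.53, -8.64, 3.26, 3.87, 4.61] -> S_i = Random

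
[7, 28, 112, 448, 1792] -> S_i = 7*4^i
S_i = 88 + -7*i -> [88, 81, 74, 67, 60]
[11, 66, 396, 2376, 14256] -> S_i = 11*6^i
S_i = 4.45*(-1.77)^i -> [4.45, -7.88, 13.94, -24.68, 43.68]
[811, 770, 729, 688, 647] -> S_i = 811 + -41*i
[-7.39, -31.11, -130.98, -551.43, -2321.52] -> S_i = -7.39*4.21^i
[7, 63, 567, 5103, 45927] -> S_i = 7*9^i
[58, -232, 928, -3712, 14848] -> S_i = 58*-4^i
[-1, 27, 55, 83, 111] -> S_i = -1 + 28*i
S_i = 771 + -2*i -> [771, 769, 767, 765, 763]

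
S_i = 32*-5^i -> [32, -160, 800, -4000, 20000]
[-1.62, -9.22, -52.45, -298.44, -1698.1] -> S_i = -1.62*5.69^i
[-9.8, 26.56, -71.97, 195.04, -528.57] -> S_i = -9.80*(-2.71)^i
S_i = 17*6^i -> [17, 102, 612, 3672, 22032]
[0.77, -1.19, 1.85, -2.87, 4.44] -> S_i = 0.77*(-1.55)^i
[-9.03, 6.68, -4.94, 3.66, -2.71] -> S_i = -9.03*(-0.74)^i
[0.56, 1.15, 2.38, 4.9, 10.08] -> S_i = 0.56*2.06^i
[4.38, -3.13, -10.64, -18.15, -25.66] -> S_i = 4.38 + -7.51*i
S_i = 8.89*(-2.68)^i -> [8.89, -23.83, 63.85, -171.12, 458.61]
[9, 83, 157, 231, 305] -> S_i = 9 + 74*i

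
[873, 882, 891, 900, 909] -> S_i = 873 + 9*i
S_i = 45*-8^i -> [45, -360, 2880, -23040, 184320]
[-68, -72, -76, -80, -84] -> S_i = -68 + -4*i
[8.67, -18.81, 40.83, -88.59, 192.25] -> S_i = 8.67*(-2.17)^i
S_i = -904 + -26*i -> [-904, -930, -956, -982, -1008]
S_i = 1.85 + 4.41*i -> [1.85, 6.26, 10.67, 15.08, 19.49]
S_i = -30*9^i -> [-30, -270, -2430, -21870, -196830]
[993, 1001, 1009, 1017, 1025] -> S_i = 993 + 8*i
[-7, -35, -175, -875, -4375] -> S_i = -7*5^i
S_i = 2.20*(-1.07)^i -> [2.2, -2.35, 2.52, -2.7, 2.88]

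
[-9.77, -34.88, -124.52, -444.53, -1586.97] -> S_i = -9.77*3.57^i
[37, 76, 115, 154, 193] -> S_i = 37 + 39*i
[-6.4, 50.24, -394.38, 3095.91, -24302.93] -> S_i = -6.40*(-7.85)^i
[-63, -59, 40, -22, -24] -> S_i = Random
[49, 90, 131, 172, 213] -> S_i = 49 + 41*i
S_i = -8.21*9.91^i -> [-8.21, -81.36, -806.29, -7990.32, -79184.06]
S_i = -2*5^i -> [-2, -10, -50, -250, -1250]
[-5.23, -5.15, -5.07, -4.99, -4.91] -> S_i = -5.23 + 0.08*i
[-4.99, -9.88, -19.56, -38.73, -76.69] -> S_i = -4.99*1.98^i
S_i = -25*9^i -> [-25, -225, -2025, -18225, -164025]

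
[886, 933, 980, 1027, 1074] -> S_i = 886 + 47*i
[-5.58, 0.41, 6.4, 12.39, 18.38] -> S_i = -5.58 + 5.99*i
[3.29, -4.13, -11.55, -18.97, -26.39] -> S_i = 3.29 + -7.42*i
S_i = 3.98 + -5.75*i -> [3.98, -1.77, -7.52, -13.27, -19.02]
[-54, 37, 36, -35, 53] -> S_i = Random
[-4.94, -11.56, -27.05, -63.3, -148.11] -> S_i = -4.94*2.34^i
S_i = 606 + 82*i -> [606, 688, 770, 852, 934]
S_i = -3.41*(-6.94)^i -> [-3.41, 23.67, -164.24, 1139.81, -7910.29]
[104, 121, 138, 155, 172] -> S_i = 104 + 17*i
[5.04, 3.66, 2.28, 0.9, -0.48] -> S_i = 5.04 + -1.38*i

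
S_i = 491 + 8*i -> [491, 499, 507, 515, 523]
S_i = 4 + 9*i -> [4, 13, 22, 31, 40]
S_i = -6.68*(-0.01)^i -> [-6.68, 0.07, -0.0, 0.0, -0.0]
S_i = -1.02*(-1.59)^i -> [-1.02, 1.62, -2.58, 4.1, -6.52]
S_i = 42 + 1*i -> [42, 43, 44, 45, 46]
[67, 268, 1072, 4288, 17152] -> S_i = 67*4^i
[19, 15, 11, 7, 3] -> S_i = 19 + -4*i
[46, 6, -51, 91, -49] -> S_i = Random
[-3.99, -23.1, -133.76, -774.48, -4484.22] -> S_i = -3.99*5.79^i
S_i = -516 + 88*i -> [-516, -428, -340, -252, -164]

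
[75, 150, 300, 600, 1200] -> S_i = 75*2^i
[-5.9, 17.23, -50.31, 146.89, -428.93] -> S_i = -5.90*(-2.92)^i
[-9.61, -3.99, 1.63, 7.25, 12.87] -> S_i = -9.61 + 5.62*i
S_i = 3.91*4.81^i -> [3.91, 18.81, 90.46, 435.12, 2092.94]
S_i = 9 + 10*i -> [9, 19, 29, 39, 49]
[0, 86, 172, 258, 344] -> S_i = 0 + 86*i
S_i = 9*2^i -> [9, 18, 36, 72, 144]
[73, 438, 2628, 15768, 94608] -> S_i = 73*6^i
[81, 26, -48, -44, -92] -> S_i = Random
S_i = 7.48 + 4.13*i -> [7.48, 11.61, 15.74, 19.87, 24.0]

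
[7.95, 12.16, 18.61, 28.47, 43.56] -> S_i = 7.95*1.53^i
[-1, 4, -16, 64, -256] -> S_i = -1*-4^i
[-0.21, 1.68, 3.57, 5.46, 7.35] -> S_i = -0.21 + 1.89*i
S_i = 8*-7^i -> [8, -56, 392, -2744, 19208]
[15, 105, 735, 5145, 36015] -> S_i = 15*7^i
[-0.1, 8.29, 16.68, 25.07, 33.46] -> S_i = -0.10 + 8.39*i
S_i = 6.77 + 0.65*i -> [6.77, 7.42, 8.07, 8.72, 9.37]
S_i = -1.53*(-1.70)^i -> [-1.53, 2.6, -4.42, 7.52, -12.78]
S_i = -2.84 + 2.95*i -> [-2.84, 0.11, 3.06, 6.01, 8.96]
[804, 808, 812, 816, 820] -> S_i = 804 + 4*i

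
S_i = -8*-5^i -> [-8, 40, -200, 1000, -5000]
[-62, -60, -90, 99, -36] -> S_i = Random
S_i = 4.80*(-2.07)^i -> [4.8, -9.94, 20.57, -42.57, 88.13]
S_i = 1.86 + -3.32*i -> [1.86, -1.46, -4.78, -8.1, -11.42]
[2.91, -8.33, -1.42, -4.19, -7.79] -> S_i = Random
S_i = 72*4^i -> [72, 288, 1152, 4608, 18432]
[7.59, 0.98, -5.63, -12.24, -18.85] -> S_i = 7.59 + -6.61*i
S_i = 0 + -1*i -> [0, -1, -2, -3, -4]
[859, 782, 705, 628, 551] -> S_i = 859 + -77*i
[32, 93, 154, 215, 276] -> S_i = 32 + 61*i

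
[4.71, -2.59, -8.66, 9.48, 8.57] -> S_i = Random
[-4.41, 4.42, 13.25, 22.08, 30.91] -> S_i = -4.41 + 8.83*i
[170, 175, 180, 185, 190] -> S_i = 170 + 5*i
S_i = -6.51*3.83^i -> [-6.51, -24.93, -95.49, -365.74, -1400.8]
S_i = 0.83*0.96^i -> [0.83, 0.8, 0.76, 0.73, 0.7]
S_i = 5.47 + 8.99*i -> [5.47, 14.46, 23.45, 32.44, 41.43]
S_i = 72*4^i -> [72, 288, 1152, 4608, 18432]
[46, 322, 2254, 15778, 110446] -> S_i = 46*7^i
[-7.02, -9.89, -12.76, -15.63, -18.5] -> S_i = -7.02 + -2.87*i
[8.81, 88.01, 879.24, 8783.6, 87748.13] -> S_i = 8.81*9.99^i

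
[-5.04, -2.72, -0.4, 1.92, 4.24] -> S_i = -5.04 + 2.32*i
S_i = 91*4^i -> [91, 364, 1456, 5824, 23296]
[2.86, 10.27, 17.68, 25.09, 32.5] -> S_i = 2.86 + 7.41*i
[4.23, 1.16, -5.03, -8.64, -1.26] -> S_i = Random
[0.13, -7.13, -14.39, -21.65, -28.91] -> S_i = 0.13 + -7.26*i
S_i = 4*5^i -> [4, 20, 100, 500, 2500]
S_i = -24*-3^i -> [-24, 72, -216, 648, -1944]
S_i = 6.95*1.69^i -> [6.95, 11.75, 19.85, 33.55, 56.69]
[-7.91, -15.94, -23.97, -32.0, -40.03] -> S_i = -7.91 + -8.03*i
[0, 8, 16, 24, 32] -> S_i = 0 + 8*i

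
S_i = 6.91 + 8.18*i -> [6.91, 15.09, 23.27, 31.45, 39.63]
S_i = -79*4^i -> [-79, -316, -1264, -5056, -20224]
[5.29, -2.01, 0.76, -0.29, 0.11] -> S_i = 5.29*(-0.38)^i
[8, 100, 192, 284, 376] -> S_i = 8 + 92*i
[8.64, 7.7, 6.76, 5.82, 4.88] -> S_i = 8.64 + -0.94*i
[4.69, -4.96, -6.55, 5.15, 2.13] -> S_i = Random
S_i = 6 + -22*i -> [6, -16, -38, -60, -82]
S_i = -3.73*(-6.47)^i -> [-3.73, 24.13, -156.14, 1010.23, -6536.21]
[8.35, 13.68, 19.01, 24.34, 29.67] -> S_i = 8.35 + 5.33*i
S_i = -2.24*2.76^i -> [-2.24, -6.18, -17.06, -47.1, -129.98]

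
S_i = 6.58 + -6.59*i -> [6.58, -0.01, -6.6, -13.19, -19.78]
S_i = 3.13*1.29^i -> [3.13, 4.04, 5.21, 6.72, 8.67]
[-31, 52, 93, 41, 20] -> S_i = Random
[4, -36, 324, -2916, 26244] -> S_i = 4*-9^i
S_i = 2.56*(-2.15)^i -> [2.56, -5.5, 11.83, -25.44, 54.7]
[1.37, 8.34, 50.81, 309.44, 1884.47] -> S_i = 1.37*6.09^i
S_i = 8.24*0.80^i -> [8.24, 6.59, 5.27, 4.22, 3.38]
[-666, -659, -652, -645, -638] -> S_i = -666 + 7*i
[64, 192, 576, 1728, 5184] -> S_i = 64*3^i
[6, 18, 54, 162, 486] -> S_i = 6*3^i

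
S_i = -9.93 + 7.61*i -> [-9.93, -2.32, 5.29, 12.9, 20.51]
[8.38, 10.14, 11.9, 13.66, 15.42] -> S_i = 8.38 + 1.76*i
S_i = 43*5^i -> [43, 215, 1075, 5375, 26875]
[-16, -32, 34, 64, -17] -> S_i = Random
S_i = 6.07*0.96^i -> [6.07, 5.83, 5.59, 5.37, 5.16]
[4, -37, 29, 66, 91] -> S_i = Random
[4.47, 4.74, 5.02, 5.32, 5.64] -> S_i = 4.47*1.06^i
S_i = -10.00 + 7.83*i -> [-10.0, -2.17, 5.66, 13.49, 21.32]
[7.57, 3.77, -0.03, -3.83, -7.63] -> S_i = 7.57 + -3.80*i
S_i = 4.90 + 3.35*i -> [4.9, 8.25, 11.6, 14.95, 18.3]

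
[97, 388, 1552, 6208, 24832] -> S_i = 97*4^i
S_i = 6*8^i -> [6, 48, 384, 3072, 24576]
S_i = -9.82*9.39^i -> [-9.82, -92.21, -865.85, -8130.33, -76343.81]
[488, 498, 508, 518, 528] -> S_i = 488 + 10*i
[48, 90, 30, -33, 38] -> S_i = Random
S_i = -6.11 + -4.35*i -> [-6.11, -10.46, -14.81, -19.16, -23.51]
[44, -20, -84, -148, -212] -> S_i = 44 + -64*i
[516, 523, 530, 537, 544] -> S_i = 516 + 7*i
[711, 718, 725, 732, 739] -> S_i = 711 + 7*i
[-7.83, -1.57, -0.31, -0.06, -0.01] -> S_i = -7.83*0.20^i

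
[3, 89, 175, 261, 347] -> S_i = 3 + 86*i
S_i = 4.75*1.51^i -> [4.75, 7.17, 10.83, 16.35, 24.69]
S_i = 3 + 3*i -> [3, 6, 9, 12, 15]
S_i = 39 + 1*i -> [39, 40, 41, 42, 43]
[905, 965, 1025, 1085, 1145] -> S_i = 905 + 60*i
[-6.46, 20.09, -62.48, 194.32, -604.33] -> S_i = -6.46*(-3.11)^i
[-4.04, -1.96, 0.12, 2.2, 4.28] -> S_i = -4.04 + 2.08*i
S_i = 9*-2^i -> [9, -18, 36, -72, 144]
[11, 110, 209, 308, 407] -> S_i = 11 + 99*i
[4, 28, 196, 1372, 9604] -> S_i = 4*7^i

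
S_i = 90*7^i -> [90, 630, 4410, 30870, 216090]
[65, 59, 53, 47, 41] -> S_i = 65 + -6*i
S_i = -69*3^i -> [-69, -207, -621, -1863, -5589]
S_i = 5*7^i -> [5, 35, 245, 1715, 12005]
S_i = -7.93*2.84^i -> [-7.93, -22.52, -63.96, -181.65, -515.88]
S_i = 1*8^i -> [1, 8, 64, 512, 4096]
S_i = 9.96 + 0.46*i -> [9.96, 10.42, 10.88, 11.34, 11.8]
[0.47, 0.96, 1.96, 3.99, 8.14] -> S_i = 0.47*2.04^i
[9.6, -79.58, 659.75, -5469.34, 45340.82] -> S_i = 9.60*(-8.29)^i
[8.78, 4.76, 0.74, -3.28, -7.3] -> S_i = 8.78 + -4.02*i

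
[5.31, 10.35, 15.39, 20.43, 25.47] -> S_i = 5.31 + 5.04*i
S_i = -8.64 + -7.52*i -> [-8.64, -16.16, -23.68, -31.2, -38.72]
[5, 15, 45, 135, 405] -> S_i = 5*3^i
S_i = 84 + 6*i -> [84, 90, 96, 102, 108]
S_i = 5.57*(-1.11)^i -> [5.57, -6.18, 6.86, -7.62, 8.46]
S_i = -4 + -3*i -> [-4, -7, -10, -13, -16]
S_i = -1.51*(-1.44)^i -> [-1.51, 2.17, -3.13, 4.51, -6.49]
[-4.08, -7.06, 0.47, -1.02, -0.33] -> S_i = Random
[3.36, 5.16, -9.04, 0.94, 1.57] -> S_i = Random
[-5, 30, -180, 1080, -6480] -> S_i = -5*-6^i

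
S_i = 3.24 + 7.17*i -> [3.24, 10.41, 17.58, 24.75, 31.92]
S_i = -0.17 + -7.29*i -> [-0.17, -7.46, -14.75, -22.04, -29.33]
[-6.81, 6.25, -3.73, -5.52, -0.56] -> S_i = Random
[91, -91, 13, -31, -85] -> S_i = Random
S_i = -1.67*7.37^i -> [-1.67, -12.31, -90.71, -668.53, -4927.04]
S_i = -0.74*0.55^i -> [-0.74, -0.41, -0.22, -0.12, -0.07]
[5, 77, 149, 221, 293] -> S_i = 5 + 72*i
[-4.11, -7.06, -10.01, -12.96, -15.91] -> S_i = -4.11 + -2.95*i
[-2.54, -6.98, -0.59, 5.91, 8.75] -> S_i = Random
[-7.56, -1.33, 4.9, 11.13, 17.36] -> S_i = -7.56 + 6.23*i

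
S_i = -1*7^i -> [-1, -7, -49, -343, -2401]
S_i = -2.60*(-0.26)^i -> [-2.6, 0.68, -0.18, 0.05, -0.01]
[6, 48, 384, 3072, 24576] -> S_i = 6*8^i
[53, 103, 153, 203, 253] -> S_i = 53 + 50*i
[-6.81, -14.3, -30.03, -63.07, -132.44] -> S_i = -6.81*2.10^i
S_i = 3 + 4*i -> [3, 7, 11, 15, 19]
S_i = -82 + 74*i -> [-82, -8, 66, 140, 214]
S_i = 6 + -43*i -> [6, -37, -80, -123, -166]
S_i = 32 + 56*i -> [32, 88, 144, 200, 256]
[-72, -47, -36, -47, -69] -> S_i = Random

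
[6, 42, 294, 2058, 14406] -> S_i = 6*7^i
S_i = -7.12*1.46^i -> [-7.12, -10.4, -15.18, -22.16, -32.35]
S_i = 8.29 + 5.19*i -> [8.29, 13.48, 18.67, 23.86, 29.05]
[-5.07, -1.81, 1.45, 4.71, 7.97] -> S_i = -5.07 + 3.26*i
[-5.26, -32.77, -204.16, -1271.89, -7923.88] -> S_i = -5.26*6.23^i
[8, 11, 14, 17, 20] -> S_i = 8 + 3*i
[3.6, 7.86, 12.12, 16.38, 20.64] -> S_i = 3.60 + 4.26*i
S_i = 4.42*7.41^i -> [4.42, 32.75, 242.69, 1798.36, 13325.86]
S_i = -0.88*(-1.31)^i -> [-0.88, 1.15, -1.51, 1.98, -2.59]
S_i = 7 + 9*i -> [7, 16, 25, 34, 43]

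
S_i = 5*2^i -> [5, 10, 20, 40, 80]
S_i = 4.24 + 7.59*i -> [4.24, 11.83, 19.42, 27.01, 34.6]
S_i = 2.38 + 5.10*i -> [2.38, 7.48, 12.58, 17.68, 22.78]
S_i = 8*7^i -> [8, 56, 392, 2744, 19208]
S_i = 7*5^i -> [7, 35, 175, 875, 4375]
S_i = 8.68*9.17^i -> [8.68, 79.6, 729.89, 6693.11, 61375.79]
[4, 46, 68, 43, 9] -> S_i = Random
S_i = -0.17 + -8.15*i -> [-0.17, -8.32, -16.47, -24.62, -32.77]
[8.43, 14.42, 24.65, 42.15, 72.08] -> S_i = 8.43*1.71^i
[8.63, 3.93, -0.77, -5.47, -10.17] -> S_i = 8.63 + -4.70*i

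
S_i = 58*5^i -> [58, 290, 1450, 7250, 36250]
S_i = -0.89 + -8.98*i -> [-0.89, -9.87, -18.85, -27.83, -36.81]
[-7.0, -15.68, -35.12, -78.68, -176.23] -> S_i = -7.00*2.24^i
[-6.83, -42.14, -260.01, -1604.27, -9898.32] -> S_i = -6.83*6.17^i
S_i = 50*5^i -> [50, 250, 1250, 6250, 31250]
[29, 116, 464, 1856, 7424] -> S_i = 29*4^i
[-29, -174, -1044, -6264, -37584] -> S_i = -29*6^i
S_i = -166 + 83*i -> [-166, -83, 0, 83, 166]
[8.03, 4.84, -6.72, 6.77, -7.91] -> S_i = Random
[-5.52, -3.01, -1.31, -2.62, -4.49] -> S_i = Random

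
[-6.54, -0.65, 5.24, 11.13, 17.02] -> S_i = -6.54 + 5.89*i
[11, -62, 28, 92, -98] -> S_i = Random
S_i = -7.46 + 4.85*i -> [-7.46, -2.61, 2.24, 7.09, 11.94]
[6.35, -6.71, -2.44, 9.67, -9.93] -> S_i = Random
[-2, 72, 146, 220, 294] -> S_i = -2 + 74*i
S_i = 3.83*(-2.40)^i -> [3.83, -9.19, 22.06, -52.95, 127.07]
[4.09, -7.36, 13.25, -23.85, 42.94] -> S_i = 4.09*(-1.80)^i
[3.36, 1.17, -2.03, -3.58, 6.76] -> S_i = Random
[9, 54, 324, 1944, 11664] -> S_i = 9*6^i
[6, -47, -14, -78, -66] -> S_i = Random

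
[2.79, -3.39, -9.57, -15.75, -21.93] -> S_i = 2.79 + -6.18*i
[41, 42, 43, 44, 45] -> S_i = 41 + 1*i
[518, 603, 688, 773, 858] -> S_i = 518 + 85*i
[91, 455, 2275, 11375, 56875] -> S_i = 91*5^i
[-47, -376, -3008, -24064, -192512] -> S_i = -47*8^i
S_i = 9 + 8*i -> [9, 17, 25, 33, 41]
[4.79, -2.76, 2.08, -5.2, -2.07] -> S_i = Random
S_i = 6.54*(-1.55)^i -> [6.54, -10.14, 15.71, -24.35, 37.75]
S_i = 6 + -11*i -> [6, -5, -16, -27, -38]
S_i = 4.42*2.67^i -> [4.42, 11.8, 31.51, 84.13, 224.63]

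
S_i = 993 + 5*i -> [993, 998, 1003, 1008, 1013]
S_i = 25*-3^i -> [25, -75, 225, -675, 2025]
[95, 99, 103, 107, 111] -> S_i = 95 + 4*i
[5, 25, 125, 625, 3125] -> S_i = 5*5^i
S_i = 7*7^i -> [7, 49, 343, 2401, 16807]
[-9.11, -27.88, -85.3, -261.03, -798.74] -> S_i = -9.11*3.06^i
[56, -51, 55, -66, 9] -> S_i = Random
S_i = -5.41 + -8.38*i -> [-5.41, -13.79, -22.17, -30.55, -38.93]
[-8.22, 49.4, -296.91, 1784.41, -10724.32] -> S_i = -8.22*(-6.01)^i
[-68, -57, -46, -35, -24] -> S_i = -68 + 11*i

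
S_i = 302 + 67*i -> [302, 369, 436, 503, 570]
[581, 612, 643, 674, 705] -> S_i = 581 + 31*i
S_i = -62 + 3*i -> [-62, -59, -56, -53, -50]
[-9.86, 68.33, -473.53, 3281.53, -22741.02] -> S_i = -9.86*(-6.93)^i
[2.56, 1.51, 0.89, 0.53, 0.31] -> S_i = 2.56*0.59^i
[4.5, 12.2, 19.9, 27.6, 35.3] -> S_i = 4.50 + 7.70*i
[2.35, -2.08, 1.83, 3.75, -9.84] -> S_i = Random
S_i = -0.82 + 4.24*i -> [-0.82, 3.42, 7.66, 11.9, 16.14]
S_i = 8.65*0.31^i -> [8.65, 2.68, 0.83, 0.26, 0.08]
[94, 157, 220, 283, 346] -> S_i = 94 + 63*i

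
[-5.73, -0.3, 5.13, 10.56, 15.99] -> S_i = -5.73 + 5.43*i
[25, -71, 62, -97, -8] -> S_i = Random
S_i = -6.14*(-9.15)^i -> [-6.14, 56.18, -514.06, 4703.61, -43038.07]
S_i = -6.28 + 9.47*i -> [-6.28, 3.19, 12.66, 22.13, 31.6]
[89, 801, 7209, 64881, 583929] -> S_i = 89*9^i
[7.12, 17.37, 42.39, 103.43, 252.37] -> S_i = 7.12*2.44^i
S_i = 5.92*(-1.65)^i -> [5.92, -9.77, 16.12, -26.59, 43.88]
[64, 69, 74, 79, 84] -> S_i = 64 + 5*i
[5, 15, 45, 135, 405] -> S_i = 5*3^i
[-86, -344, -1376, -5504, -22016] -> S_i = -86*4^i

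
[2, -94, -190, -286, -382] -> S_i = 2 + -96*i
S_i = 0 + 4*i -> [0, 4, 8, 12, 16]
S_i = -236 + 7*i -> [-236, -229, -222, -215, -208]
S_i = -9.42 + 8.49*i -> [-9.42, -0.93, 7.56, 16.05, 24.54]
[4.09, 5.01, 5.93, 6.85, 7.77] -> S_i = 4.09 + 0.92*i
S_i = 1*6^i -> [1, 6, 36, 216, 1296]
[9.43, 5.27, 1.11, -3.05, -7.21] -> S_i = 9.43 + -4.16*i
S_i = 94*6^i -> [94, 564, 3384, 20304, 121824]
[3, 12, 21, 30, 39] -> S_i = 3 + 9*i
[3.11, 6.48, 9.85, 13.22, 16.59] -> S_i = 3.11 + 3.37*i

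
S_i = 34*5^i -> [34, 170, 850, 4250, 21250]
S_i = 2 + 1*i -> [2, 3, 4, 5, 6]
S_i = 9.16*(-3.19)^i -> [9.16, -29.22, 93.21, -297.35, 948.55]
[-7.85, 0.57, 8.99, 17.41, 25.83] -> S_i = -7.85 + 8.42*i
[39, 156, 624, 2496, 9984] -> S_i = 39*4^i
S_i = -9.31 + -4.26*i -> [-9.31, -13.57, -17.83, -22.09, -26.35]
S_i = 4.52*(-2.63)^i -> [4.52, -11.89, 31.26, -82.23, 216.25]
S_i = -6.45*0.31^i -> [-6.45, -2.0, -0.62, -0.19, -0.06]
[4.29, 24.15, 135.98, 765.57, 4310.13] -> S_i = 4.29*5.63^i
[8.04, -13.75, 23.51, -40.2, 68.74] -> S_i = 8.04*(-1.71)^i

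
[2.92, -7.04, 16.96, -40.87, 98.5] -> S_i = 2.92*(-2.41)^i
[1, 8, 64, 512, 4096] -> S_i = 1*8^i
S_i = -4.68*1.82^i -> [-4.68, -8.52, -15.5, -28.21, -51.35]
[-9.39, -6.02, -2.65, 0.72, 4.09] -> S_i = -9.39 + 3.37*i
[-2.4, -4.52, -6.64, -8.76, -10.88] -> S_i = -2.40 + -2.12*i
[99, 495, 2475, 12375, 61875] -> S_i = 99*5^i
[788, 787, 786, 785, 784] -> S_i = 788 + -1*i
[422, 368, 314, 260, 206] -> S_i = 422 + -54*i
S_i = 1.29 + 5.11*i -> [1.29, 6.4, 11.51, 16.62, 21.73]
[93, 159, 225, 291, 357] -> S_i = 93 + 66*i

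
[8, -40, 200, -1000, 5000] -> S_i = 8*-5^i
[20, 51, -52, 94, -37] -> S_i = Random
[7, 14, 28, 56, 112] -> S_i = 7*2^i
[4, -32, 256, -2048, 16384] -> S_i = 4*-8^i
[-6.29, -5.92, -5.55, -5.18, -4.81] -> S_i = -6.29 + 0.37*i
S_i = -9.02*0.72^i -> [-9.02, -6.49, -4.68, -3.37, -2.42]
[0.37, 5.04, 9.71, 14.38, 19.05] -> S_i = 0.37 + 4.67*i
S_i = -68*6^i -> [-68, -408, -2448, -14688, -88128]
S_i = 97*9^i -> [97, 873, 7857, 70713, 636417]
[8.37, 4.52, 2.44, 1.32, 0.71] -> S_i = 8.37*0.54^i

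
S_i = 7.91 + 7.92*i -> [7.91, 15.83, 23.75, 31.67, 39.59]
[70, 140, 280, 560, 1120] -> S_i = 70*2^i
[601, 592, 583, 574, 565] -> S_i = 601 + -9*i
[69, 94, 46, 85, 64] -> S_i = Random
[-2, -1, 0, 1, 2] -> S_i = -2 + 1*i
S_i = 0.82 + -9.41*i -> [0.82, -8.59, -18.0, -27.41, -36.82]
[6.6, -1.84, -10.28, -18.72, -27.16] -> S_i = 6.60 + -8.44*i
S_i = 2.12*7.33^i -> [2.12, 15.54, 113.91, 834.93, 6120.0]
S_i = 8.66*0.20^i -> [8.66, 1.73, 0.35, 0.07, 0.01]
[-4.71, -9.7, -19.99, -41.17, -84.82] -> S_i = -4.71*2.06^i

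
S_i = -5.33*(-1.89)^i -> [-5.33, 10.07, -19.04, 35.98, -68.01]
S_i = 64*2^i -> [64, 128, 256, 512, 1024]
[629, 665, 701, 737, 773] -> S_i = 629 + 36*i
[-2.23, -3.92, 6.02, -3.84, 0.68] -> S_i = Random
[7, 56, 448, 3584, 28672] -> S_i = 7*8^i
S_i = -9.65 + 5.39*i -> [-9.65, -4.26, 1.13, 6.52, 11.91]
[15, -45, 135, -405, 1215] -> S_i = 15*-3^i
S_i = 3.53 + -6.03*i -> [3.53, -2.5, -8.53, -14.56, -20.59]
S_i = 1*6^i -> [1, 6, 36, 216, 1296]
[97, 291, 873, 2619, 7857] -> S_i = 97*3^i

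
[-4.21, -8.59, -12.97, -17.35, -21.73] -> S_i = -4.21 + -4.38*i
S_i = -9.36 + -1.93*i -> [-9.36, -11.29, -13.22, -15.15, -17.08]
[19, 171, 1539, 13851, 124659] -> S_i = 19*9^i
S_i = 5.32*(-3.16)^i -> [5.32, -16.81, 53.12, -167.87, 530.47]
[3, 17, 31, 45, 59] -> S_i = 3 + 14*i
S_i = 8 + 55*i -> [8, 63, 118, 173, 228]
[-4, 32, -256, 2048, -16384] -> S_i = -4*-8^i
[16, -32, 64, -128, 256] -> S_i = 16*-2^i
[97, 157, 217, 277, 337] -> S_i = 97 + 60*i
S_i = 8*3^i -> [8, 24, 72, 216, 648]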